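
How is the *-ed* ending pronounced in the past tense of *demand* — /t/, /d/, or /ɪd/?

The stem *demand* ends in /t/ or /d/.
The -ed suffix is realized as /ɪd/ after /t, d/; as /t/ after other voiceless consonants; and as /d/ after other voiced sounds.
So -ed on *demand* is pronounced /ɪd/.

/ɪd/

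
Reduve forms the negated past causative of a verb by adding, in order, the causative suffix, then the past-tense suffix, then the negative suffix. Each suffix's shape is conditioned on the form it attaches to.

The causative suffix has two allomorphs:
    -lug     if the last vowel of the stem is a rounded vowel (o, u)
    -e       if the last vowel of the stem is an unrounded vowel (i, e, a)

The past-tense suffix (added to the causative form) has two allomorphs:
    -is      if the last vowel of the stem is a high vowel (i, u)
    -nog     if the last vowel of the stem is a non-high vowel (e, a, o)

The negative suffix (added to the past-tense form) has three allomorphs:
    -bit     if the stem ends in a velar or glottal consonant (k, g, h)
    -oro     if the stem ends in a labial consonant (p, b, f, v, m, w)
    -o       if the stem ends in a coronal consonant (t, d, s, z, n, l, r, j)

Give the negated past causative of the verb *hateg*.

The last vowel of *hateg* is /e/, which is an unrounded vowel, so the causative suffix is -e, giving *hatege*.
The last vowel of the causative form *hatege* is /e/, which is a non-high vowel, so the past-tense suffix is -nog, giving *hategenog*.
The past-tense form *hategenog* — final consonant /g/ (velar/glottal) → -bit → *hategenogbit*.

hategenogbit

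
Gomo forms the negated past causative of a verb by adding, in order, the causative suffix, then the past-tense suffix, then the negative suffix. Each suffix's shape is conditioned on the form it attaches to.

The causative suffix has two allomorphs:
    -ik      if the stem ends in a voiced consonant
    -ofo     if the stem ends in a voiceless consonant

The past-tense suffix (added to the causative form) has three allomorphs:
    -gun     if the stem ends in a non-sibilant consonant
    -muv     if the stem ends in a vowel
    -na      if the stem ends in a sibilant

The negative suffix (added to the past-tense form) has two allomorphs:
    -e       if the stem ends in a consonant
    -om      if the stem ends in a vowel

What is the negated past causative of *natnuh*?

The final consonant of *natnuh* is /h/, which is voiceless, so the causative suffix is -ofo, giving *natnuhofo*.
Since the final sound of the causative form *natnuhofo* is /o/ (a vowel), it takes -muv, giving *natnuhofomuv*.
The final sound of the past-tense form *natnuhofomuv* is /v/, which is a consonant, so the negative suffix is -e, giving *natnuhofomuve*.

natnuhofomuve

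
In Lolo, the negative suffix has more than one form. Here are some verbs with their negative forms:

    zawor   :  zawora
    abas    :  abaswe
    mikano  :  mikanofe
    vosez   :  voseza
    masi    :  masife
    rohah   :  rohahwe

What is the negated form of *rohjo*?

The alternation tracks the final sound of the stem — -we when the stem ends in a voiceless consonant (*abas*, *rohah*); -a when the stem ends in a voiced consonant (*zawor*, *vosez*); -fe when the stem ends in a vowel (*mikano*, *masi*).
Since the final sound of *rohjo* is /o/ (a vowel), it takes -fe, giving *rohjofe*.

rohjofe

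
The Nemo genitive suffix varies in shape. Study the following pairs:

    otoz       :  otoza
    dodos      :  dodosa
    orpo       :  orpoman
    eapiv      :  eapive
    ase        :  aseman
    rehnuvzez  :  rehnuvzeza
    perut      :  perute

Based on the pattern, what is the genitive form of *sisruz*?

The alternation tracks the final sound of the stem — -a when the stem ends in a sibilant (*otoz*, *dodos*, *rehnuvzez*); -e when the stem ends in a non-sibilant consonant (*eapiv*, *perut*); -man when the stem ends in a vowel (*orpo*, *ase*).
Since the final sound of *sisruz* is /z/ (a sibilant), it takes -a, giving *sisruza*.

sisruza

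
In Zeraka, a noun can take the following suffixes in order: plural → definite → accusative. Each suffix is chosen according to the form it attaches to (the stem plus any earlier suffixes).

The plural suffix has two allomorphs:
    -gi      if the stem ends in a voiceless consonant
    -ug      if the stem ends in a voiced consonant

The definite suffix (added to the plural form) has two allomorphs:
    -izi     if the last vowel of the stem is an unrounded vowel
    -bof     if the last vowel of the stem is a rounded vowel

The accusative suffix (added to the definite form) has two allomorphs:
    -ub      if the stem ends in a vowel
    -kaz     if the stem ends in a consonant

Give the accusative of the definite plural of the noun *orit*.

Since the final consonant of *orit* is /t/ (voiceless), it takes -gi, giving *oritgi*.
The plural form *oritgi* — last vowel /i/ (an unrounded vowel) → -izi → *oritgiizi*.
Since the final sound of the definite form *oritgiizi* is /i/ (a vowel), it takes -ub, giving *oritgiiziub*.

oritgiiziub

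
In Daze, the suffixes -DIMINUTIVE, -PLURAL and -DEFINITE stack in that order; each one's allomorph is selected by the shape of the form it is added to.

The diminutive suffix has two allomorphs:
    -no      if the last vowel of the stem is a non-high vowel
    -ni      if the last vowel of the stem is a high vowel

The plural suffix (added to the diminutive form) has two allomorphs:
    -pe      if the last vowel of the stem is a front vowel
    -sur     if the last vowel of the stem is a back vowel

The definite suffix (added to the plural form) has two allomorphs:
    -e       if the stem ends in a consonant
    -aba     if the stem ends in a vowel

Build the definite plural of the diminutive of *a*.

Since the last vowel of *a* is /a/ (a non-high vowel), it takes -no, giving *ano*.
The diminutive form *ano* — last vowel /o/ (a back vowel) → -sur → *anosur*.
Since the final sound of the plural form *anosur* is /r/ (a consonant), it takes -e, giving *anosure*.

anosure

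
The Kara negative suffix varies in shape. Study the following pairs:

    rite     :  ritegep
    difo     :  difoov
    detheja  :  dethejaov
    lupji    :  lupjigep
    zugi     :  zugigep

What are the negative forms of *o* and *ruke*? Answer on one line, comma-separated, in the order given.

oov, rukegep

Looking at the last vowel of each stem: -gep when the last vowel of the stem is a front vowel (*rite*, *lupji*, *zugi*); -ov when the last vowel of the stem is a back vowel (*difo*, *detheja*).
*o* — last vowel /o/ (a back vowel) → -ov → *oov*.
*ruke* — last vowel /e/ (a front vowel) → -gep → *rukegep*.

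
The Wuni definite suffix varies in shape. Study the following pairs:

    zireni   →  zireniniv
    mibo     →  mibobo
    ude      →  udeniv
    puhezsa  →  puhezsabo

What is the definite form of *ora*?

The alternation tracks the last vowel of the stem — -niv when the last vowel of the stem is a front vowel (*zireni*, *ude*); -bo when the last vowel of the stem is a back vowel (*mibo*, *puhezsa*).
*ora*: last vowel = /a/, a back vowel → -bo → *orabo*.

orabo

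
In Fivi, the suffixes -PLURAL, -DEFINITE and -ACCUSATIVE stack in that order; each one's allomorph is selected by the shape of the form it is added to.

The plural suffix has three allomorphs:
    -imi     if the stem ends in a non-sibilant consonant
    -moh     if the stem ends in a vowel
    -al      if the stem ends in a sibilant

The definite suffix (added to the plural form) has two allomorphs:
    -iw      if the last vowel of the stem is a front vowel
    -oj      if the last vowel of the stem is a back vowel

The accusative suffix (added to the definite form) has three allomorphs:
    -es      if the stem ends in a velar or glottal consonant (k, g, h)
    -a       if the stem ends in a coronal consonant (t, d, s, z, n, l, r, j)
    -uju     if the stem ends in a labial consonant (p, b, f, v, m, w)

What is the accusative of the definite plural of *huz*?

The final sound of *huz* is /z/, which is a sibilant, so the plural suffix is -al, giving *huzal*.
Since the last vowel of the plural form *huzal* is /a/ (a back vowel), it takes -oj, giving *huzaloj*.
The definite form *huzaloj*: final consonant = /j/, coronal → -a → *huzaloja*.

huzaloja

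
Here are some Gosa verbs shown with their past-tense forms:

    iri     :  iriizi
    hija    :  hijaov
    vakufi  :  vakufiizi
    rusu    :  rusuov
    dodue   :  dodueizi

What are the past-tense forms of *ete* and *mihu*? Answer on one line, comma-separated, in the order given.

The alternation tracks the last vowel of the stem — -izi when the last vowel of the stem is a front vowel (*iri*, *vakufi*, *dodue*); -ov when the last vowel of the stem is a back vowel (*hija*, *rusu*).
The last vowel of *ete* is /e/, which is a front vowel, so the suffix is -izi, giving *eteizi*.
Since the last vowel of *mihu* is /u/ (a back vowel), it takes -ov, giving *mihuov*.

eteizi, mihuov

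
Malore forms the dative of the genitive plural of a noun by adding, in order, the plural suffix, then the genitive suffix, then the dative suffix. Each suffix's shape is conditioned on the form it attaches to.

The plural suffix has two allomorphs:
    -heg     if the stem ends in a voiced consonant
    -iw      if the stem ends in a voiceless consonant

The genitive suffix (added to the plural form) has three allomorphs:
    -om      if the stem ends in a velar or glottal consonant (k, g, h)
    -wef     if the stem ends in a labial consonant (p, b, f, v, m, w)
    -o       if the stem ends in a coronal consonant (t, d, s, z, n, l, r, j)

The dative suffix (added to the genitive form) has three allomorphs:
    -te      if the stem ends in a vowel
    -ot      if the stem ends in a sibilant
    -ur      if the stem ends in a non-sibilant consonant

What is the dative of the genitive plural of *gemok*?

gemokiwwefur

*gemok*: final consonant = /k/, voiceless → -iw → *gemokiw*.
Since the final consonant of the plural form *gemokiw* is /w/ (labial), it takes -wef, giving *gemokiwwef*.
The genitive form *gemokiwwef*: final sound = /f/, a non-sibilant consonant → -ur → *gemokiwwefur*.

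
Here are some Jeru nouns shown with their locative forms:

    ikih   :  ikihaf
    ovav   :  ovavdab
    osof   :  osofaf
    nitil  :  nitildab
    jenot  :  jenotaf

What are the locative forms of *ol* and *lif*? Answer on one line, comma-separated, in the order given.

oldab, lifaf

The pattern is voicing of the final consonant: -af when the stem ends in a voiceless consonant (*ikih*, *osof*, *jenot*); -dab when the stem ends in a voiced consonant (*ovav*, *nitil*).
*ol* — final consonant /l/ (voiced) → -dab → *oldab*.
*lif* — final consonant /f/ (voiceless) → -af → *lifaf*.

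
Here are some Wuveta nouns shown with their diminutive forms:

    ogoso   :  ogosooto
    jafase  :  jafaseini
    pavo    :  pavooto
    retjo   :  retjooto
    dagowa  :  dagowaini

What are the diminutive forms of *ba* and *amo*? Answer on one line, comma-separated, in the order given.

baini, amooto

Looking at the last vowel of each stem: -oto when the last vowel of the stem is a rounded vowel (*ogoso*, *pavo*, *retjo*); -ini when the last vowel of the stem is an unrounded vowel (*jafase*, *dagowa*).
Since the last vowel of *ba* is /a/ (an unrounded vowel), it takes -ini, giving *baini*.
The last vowel of *amo* is /o/, which is a rounded vowel, so the suffix is -oto, giving *amooto*.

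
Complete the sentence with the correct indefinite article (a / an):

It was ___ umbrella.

an

The indefinite article is chosen by the initial *sound* of the following word, not its spelling.
*umbrella* begins with the sound /ʌ/ (u pronounced /ʌ/) — a vowel sound.
So the article is *an*: It was an umbrella.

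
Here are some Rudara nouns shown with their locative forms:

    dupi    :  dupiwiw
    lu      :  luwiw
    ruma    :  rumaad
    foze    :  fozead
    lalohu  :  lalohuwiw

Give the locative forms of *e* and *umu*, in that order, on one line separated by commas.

The suffix is conditioned by the last vowel: -wiw when the last vowel of the stem is a high vowel (*dupi*, *lu*, *lalohu*); -ad when the last vowel of the stem is a non-high vowel (*ruma*, *foze*).
*e*: last vowel = /e/, a non-high vowel → -ad → *ead*.
Since the last vowel of *umu* is /u/ (a high vowel), it takes -wiw, giving *umuwiw*.

ead, umuwiw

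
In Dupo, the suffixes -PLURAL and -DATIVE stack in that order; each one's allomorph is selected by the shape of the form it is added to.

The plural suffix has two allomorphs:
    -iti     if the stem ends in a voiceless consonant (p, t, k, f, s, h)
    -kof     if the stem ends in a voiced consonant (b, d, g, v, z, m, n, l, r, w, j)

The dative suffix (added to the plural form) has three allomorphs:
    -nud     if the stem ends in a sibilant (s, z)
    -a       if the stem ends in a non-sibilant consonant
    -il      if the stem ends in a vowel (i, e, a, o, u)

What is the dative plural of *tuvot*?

tuvotitiil

Since the final consonant of *tuvot* is /t/ (voiceless), it takes -iti, giving *tuvotiti*.
The plural form *tuvotiti*: final sound = /i/, a vowel → -il → *tuvotitiil*.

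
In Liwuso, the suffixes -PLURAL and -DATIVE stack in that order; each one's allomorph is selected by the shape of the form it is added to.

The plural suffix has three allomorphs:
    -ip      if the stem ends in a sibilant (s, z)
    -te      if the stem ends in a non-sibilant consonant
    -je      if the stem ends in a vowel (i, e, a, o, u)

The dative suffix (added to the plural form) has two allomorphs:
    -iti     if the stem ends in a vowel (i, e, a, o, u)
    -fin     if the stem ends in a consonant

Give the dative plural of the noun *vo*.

*vo*: final sound = /o/, a vowel → -je → *voje*.
The plural form *voje*: final sound = /e/, a vowel → -iti → *vojeiti*.

vojeiti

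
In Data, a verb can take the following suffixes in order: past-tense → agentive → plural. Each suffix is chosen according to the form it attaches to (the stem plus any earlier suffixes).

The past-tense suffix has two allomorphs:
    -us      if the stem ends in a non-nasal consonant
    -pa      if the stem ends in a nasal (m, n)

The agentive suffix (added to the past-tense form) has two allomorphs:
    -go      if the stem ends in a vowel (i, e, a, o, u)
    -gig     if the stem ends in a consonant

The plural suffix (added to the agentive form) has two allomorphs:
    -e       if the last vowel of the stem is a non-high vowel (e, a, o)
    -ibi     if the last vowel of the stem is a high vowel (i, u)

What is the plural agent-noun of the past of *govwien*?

govwienpagoe

*govwien* — final consonant /n/ (a nasal) → -pa → *govwienpa*.
Since the final sound of the past-tense form *govwienpa* is /a/ (a vowel), it takes -go, giving *govwienpago*.
The agentive form *govwienpago* — last vowel /o/ (a non-high vowel) → -e → *govwienpagoe*.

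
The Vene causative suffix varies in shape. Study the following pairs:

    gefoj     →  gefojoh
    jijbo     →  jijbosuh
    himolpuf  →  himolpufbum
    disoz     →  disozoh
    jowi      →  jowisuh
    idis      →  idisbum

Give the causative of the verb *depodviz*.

depodvizoh

The pattern is voicing of the final sound: -bum when the stem ends in a voiceless consonant (*himolpuf*, *idis*); -oh when the stem ends in a voiced consonant (*gefoj*, *disoz*); -suh when the stem ends in a vowel (*jijbo*, *jowi*).
*depodviz*: final sound = /z/, a voiced consonant → -oh → *depodvizoh*.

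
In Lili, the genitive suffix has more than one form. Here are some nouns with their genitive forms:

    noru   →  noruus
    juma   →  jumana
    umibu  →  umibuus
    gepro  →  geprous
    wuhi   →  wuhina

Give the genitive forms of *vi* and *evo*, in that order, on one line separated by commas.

vina, evous

Looking at the last vowel of each stem: -us when the last vowel of the stem is a rounded vowel (*noru*, *umibu*, *gepro*); -na when the last vowel of the stem is an unrounded vowel (*juma*, *wuhi*).
Since the last vowel of *vi* is /i/ (an unrounded vowel), it takes -na, giving *vina*.
*evo* — last vowel /o/ (a rounded vowel) → -us → *evous*.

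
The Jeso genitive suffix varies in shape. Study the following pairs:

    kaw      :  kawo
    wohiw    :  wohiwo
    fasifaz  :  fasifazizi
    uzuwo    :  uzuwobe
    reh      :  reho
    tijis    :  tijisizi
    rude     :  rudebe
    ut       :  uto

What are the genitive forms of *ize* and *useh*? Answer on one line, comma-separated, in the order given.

izebe, useho

The alternation tracks the final sound of the stem — -izi when the stem ends in a sibilant (*fasifaz*, *tijis*); -o when the stem ends in a non-sibilant consonant (*kaw*, *wohiw*, *reh*, *ut*); -be when the stem ends in a vowel (*uzuwo*, *rude*).
*ize* — final sound /e/ (a vowel) → -be → *izebe*.
*useh*: final sound = /h/, a non-sibilant consonant → -o → *useho*.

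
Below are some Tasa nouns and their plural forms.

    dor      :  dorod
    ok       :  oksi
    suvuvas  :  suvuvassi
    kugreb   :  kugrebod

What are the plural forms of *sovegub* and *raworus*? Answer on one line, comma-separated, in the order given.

The suffix is conditioned by the final consonant: -si when the stem ends in a voiceless consonant (*ok*, *suvuvas*); -od when the stem ends in a voiced consonant (*dor*, *kugreb*).
Since the final consonant of *sovegub* is /b/ (voiced), it takes -od, giving *sovegubod*.
Since the final consonant of *raworus* is /s/ (voiceless), it takes -si, giving *raworussi*.

sovegubod, raworussi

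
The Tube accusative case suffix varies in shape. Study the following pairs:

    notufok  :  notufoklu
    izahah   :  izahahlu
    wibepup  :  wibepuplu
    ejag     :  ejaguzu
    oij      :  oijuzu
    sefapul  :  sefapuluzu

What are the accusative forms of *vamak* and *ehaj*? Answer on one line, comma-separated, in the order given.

The suffix is conditioned by the final consonant: -lu when the stem ends in a voiceless consonant (*notufok*, *izahah*, *wibepup*); -uzu when the stem ends in a voiced consonant (*ejag*, *oij*, *sefapul*).
*vamak*: final consonant = /k/, voiceless → -lu → *vamaklu*.
Since the final consonant of *ehaj* is /j/ (voiced), it takes -uzu, giving *ehajuzu*.

vamaklu, ehajuzu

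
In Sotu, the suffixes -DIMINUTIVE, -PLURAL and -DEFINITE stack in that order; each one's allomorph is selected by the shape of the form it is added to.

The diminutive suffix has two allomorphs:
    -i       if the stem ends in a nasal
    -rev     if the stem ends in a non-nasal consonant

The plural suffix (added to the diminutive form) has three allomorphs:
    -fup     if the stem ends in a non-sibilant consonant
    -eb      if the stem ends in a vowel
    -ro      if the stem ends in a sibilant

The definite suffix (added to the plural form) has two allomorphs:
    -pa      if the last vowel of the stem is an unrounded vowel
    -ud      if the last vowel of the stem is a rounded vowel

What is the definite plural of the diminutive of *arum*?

arumiebpa

The final consonant of *arum* is /m/, which is a nasal, so the diminutive suffix is -i, giving *arumi*.
Since the final sound of the diminutive form *arumi* is /i/ (a vowel), it takes -eb, giving *arumieb*.
The plural form *arumieb* — last vowel /e/ (an unrounded vowel) → -pa → *arumiebpa*.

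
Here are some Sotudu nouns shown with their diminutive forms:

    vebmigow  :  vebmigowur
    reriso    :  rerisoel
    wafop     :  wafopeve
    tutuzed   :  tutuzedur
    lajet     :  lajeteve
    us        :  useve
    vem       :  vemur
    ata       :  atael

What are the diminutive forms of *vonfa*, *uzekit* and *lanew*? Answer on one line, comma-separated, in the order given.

vonfael, uzekiteve, lanewur

The alternation tracks the final sound of the stem — -eve when the stem ends in a voiceless consonant (*wafop*, *lajet*, *us*); -ur when the stem ends in a voiced consonant (*vebmigow*, *tutuzed*, *vem*); -el when the stem ends in a vowel (*reriso*, *ata*).
The final sound of *vonfa* is /a/, which is a vowel, so the suffix is -el, giving *vonfael*.
Since the final sound of *uzekit* is /t/ (a voiceless consonant), it takes -eve, giving *uzekiteve*.
Since the final sound of *lanew* is /w/ (a voiced consonant), it takes -ur, giving *lanewur*.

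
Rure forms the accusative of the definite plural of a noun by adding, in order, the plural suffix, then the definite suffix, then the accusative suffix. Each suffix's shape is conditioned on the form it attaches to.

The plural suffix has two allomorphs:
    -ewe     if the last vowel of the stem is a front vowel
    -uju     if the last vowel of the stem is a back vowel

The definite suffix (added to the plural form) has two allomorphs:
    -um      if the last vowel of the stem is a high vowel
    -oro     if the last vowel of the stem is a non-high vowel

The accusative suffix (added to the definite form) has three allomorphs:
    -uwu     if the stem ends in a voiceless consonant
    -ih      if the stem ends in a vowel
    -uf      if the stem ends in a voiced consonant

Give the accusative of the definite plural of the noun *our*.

Since the last vowel of *our* is /u/ (a back vowel), it takes -uju, giving *ouruju*.
Since the last vowel of the plural form *ouruju* is /u/ (a high vowel), it takes -um, giving *ourujuum*.
The final sound of the definite form *ourujuum* is /m/, which is a voiced consonant, so the accusative suffix is -uf, giving *ourujuumuf*.

ourujuumuf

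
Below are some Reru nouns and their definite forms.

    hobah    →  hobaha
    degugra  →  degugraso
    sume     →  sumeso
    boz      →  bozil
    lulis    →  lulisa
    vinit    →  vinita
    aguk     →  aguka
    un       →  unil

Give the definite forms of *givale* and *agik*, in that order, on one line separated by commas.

Looking at the final sound of each stem: -a when the stem ends in a voiceless consonant (*hobah*, *lulis*, *vinit*, *aguk*); -il when the stem ends in a voiced consonant (*boz*, *un*); -so when the stem ends in a vowel (*degugra*, *sume*).
Since the final sound of *givale* is /e/ (a vowel), it takes -so, giving *givaleso*.
*agik* — final sound /k/ (a voiceless consonant) → -a → *agika*.

givaleso, agika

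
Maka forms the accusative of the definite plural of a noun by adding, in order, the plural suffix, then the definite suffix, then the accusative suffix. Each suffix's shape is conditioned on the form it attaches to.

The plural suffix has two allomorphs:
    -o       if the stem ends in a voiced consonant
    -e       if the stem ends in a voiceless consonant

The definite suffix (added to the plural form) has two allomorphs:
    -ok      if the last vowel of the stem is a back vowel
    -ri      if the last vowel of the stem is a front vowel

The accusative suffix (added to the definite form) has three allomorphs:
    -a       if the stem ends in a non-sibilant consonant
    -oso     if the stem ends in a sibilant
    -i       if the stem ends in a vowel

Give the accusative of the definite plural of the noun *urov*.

The final consonant of *urov* is /v/, which is voiced, so the plural suffix is -o, giving *urovo*.
The last vowel of the plural form *urovo* is /o/, which is a back vowel, so the definite suffix is -ok, giving *urovook*.
The definite form *urovook* — final sound /k/ (a non-sibilant consonant) → -a → *urovooka*.

urovooka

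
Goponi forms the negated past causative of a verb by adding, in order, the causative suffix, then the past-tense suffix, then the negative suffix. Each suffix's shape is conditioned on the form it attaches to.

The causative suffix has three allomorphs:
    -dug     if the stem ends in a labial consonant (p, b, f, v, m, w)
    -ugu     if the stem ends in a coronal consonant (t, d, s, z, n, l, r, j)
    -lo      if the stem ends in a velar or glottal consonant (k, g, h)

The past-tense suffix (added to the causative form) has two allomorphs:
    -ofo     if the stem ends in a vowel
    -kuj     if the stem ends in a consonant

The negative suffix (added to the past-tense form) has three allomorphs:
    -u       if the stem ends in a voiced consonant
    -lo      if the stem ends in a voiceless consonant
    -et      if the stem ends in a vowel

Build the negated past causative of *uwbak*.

uwbakloofoet

The final consonant of *uwbak* is /k/, which is velar/glottal, so the causative suffix is -lo, giving *uwbaklo*.
The causative form *uwbaklo* — final sound /o/ (a vowel) → -ofo → *uwbakloofo*.
The past-tense form *uwbakloofo* — final sound /o/ (a vowel) → -et → *uwbakloofoet*.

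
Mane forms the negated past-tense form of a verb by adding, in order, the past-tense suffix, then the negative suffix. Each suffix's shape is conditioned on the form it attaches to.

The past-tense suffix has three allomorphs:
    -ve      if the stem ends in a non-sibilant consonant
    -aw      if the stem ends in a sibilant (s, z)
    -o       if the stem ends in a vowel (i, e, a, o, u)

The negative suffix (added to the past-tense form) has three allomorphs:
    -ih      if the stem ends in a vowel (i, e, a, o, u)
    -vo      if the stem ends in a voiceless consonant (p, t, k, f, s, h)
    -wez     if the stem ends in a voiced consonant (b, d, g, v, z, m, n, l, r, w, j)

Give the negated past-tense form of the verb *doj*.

*doj*: final sound = /j/, a non-sibilant consonant → -ve → *dojve*.
Since the final sound of the past-tense form *dojve* is /e/ (a vowel), it takes -ih, giving *dojveih*.

dojveih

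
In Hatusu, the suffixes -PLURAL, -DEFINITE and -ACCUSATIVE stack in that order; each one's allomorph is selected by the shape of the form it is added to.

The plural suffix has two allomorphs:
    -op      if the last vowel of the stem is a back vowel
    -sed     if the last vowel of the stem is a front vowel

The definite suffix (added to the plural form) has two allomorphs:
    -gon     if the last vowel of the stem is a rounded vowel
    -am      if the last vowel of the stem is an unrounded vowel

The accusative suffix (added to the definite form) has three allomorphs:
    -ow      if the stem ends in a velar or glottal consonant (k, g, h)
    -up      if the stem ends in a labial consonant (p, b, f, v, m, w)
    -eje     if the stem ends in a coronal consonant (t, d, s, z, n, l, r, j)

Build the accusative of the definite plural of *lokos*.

*lokos*: last vowel = /o/, a back vowel → -op → *lokosop*.
The plural form *lokosop*: last vowel = /o/, a rounded vowel → -gon → *lokosopgon*.
Since the final consonant of the definite form *lokosopgon* is /n/ (coronal), it takes -eje, giving *lokosopgoneje*.

lokosopgoneje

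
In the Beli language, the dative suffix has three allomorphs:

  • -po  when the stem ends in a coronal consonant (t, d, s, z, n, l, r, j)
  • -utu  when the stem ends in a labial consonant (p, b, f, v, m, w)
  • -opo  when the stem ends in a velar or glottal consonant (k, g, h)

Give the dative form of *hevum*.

*hevum* — final consonant /m/ (labial) → -utu → *hevumutu*.

hevumutu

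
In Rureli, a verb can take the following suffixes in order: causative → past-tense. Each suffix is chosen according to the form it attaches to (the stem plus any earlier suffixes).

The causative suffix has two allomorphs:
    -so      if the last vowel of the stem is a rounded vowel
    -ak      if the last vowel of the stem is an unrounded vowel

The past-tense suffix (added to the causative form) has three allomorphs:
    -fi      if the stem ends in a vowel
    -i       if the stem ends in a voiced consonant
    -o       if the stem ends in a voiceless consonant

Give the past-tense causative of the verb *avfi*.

*avfi*: last vowel = /i/, an unrounded vowel → -ak → *avfiak*.
The causative form *avfiak*: final sound = /k/, a voiceless consonant → -o → *avfiako*.

avfiako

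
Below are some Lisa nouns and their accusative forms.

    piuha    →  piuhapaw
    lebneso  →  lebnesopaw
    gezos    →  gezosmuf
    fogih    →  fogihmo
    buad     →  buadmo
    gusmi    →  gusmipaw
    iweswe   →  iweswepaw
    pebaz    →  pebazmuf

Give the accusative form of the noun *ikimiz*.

ikimizmuf

The pattern is sibilance of the final sound: -muf when the stem ends in a sibilant (*gezos*, *pebaz*); -mo when the stem ends in a non-sibilant consonant (*fogih*, *buad*); -paw when the stem ends in a vowel (*piuha*, *lebneso*, *gusmi*, *iweswe*).
Since the final sound of *ikimiz* is /z/ (a sibilant), it takes -muf, giving *ikimizmuf*.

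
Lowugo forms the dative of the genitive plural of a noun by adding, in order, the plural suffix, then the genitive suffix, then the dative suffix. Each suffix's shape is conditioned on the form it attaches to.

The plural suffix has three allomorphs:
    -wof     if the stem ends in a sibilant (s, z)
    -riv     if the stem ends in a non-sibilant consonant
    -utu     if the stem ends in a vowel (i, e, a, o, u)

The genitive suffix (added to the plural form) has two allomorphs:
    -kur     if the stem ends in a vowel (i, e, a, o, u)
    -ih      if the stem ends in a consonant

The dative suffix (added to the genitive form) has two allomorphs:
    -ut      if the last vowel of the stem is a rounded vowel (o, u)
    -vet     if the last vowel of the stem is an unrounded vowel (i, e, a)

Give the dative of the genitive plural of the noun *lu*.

*lu* — final sound /u/ (a vowel) → -utu → *luutu*.
Since the final sound of the plural form *luutu* is /u/ (a vowel), it takes -kur, giving *luutukur*.
Since the last vowel of the genitive form *luutukur* is /u/ (a rounded vowel), it takes -ut, giving *luutukurut*.

luutukurut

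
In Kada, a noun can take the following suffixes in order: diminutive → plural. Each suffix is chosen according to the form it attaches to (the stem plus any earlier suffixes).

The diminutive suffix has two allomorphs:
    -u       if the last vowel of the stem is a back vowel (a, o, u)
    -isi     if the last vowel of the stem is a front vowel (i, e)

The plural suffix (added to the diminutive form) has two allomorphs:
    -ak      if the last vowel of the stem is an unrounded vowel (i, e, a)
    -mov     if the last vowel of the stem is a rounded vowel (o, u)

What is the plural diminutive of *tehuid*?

tehuidisiak

Since the last vowel of *tehuid* is /i/ (a front vowel), it takes -isi, giving *tehuidisi*.
The diminutive form *tehuidisi* — last vowel /i/ (an unrounded vowel) → -ak → *tehuidisiak*.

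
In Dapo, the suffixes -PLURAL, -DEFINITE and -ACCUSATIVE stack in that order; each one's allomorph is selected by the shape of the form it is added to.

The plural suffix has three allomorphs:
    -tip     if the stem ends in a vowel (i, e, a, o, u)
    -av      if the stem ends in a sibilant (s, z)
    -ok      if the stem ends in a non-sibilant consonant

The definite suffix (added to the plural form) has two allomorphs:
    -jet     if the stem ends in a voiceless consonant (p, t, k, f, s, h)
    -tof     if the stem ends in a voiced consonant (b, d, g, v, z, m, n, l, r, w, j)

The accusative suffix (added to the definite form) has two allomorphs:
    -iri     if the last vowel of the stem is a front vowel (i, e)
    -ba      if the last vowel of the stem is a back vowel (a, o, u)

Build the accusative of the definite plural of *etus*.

etusavtofba

The final sound of *etus* is /s/, which is a sibilant, so the plural suffix is -av, giving *etusav*.
The plural form *etusav* — final consonant /v/ (voiced) → -tof → *etusavtof*.
The last vowel of the definite form *etusavtof* is /o/, which is a back vowel, so the accusative suffix is -ba, giving *etusavtofba*.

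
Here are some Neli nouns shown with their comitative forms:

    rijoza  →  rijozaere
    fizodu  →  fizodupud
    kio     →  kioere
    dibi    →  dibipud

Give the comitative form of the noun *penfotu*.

The pattern is height harmony: -pud when the last vowel of the stem is a high vowel (*fizodu*, *dibi*); -ere when the last vowel of the stem is a non-high vowel (*rijoza*, *kio*).
The last vowel of *penfotu* is /u/, which is a high vowel, so the suffix is -pud, giving *penfotupud*.

penfotupud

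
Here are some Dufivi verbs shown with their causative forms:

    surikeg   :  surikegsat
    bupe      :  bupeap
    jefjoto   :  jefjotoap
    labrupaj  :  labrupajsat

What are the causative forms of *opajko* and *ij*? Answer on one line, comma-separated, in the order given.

opajkoap, ijsat

The suffix is conditioned by the final sound: -sat when the stem ends in a consonant (*surikeg*, *labrupaj*); -ap when the stem ends in a vowel (*bupe*, *jefjoto*).
*opajko*: final sound = /o/, a vowel → -ap → *opajkoap*.
The final sound of *ij* is /j/, which is a consonant, so the suffix is -sat, giving *ijsat*.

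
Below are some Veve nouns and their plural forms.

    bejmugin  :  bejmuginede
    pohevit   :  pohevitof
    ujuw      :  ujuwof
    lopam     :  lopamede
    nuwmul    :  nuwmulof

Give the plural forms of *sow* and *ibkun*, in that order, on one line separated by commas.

sowof, ibkunede

Looking at the final consonant of each stem: -ede when the stem ends in a nasal (*bejmugin*, *lopam*); -of when the stem ends in a non-nasal consonant (*pohevit*, *ujuw*, *nuwmul*).
The final consonant of *sow* is /w/, which is non-nasal, so the suffix is -of, giving *sowof*.
*ibkun*: final consonant = /n/, a nasal → -ede → *ibkunede*.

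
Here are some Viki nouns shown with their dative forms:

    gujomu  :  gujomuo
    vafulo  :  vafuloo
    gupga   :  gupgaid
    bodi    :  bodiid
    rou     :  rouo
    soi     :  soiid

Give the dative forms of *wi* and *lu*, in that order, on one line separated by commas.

wiid, luo

Looking at the last vowel of each stem: -o when the last vowel of the stem is a rounded vowel (*gujomu*, *vafulo*, *rou*); -id when the last vowel of the stem is an unrounded vowel (*gupga*, *bodi*, *soi*).
Since the last vowel of *wi* is /i/ (an unrounded vowel), it takes -id, giving *wiid*.
Since the last vowel of *lu* is /u/ (a rounded vowel), it takes -o, giving *luo*.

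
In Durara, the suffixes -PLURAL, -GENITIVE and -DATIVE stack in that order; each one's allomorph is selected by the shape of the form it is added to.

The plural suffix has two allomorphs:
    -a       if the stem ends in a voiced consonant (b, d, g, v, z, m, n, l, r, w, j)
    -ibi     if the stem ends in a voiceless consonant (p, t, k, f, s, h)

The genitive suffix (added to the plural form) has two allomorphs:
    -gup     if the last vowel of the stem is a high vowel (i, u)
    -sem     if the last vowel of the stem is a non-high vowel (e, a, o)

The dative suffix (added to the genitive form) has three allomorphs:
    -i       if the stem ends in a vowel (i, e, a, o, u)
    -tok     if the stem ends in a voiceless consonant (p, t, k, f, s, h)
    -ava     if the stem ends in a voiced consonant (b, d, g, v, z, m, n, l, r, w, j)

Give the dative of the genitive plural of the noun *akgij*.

akgijasemava

*akgij* — final consonant /j/ (voiced) → -a → *akgija*.
The last vowel of the plural form *akgija* is /a/, which is a non-high vowel, so the genitive suffix is -sem, giving *akgijasem*.
Since the final sound of the genitive form *akgijasem* is /m/ (a voiced consonant), it takes -ava, giving *akgijasemava*.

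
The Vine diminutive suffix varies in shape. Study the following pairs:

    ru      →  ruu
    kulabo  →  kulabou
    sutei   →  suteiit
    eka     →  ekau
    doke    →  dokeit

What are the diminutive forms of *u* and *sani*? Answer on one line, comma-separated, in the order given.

uu, saniit

The pattern is front/back vowel harmony: -it when the last vowel of the stem is a front vowel (*sutei*, *doke*); -u when the last vowel of the stem is a back vowel (*ru*, *kulabo*, *eka*).
The last vowel of *u* is /u/, which is a back vowel, so the suffix is -u, giving *uu*.
Since the last vowel of *sani* is /i/ (a front vowel), it takes -it, giving *saniit*.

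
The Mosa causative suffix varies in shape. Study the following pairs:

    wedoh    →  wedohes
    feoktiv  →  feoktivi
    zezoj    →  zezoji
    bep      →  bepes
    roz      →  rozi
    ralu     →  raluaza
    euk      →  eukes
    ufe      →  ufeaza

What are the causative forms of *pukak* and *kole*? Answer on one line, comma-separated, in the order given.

pukakes, koleaza

Looking at the final sound of each stem: -es when the stem ends in a voiceless consonant (*wedoh*, *bep*, *euk*); -i when the stem ends in a voiced consonant (*feoktiv*, *zezoj*, *roz*); -aza when the stem ends in a vowel (*ralu*, *ufe*).
The final sound of *pukak* is /k/, which is a voiceless consonant, so the suffix is -es, giving *pukakes*.
The final sound of *kole* is /e/, which is a vowel, so the suffix is -aza, giving *koleaza*.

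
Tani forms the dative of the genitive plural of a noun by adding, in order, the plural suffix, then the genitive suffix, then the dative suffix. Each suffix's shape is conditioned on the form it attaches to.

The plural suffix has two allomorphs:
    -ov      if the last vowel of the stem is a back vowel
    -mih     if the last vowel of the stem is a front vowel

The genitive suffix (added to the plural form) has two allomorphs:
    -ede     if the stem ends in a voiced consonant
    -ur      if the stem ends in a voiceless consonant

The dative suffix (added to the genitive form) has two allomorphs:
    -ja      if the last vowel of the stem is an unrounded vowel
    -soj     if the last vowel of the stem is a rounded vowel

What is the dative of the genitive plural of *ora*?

oraovedeja

*ora* — last vowel /a/ (a back vowel) → -ov → *oraov*.
The final consonant of the plural form *oraov* is /v/, which is voiced, so the genitive suffix is -ede, giving *oraovede*.
Since the last vowel of the genitive form *oraovede* is /e/ (an unrounded vowel), it takes -ja, giving *oraovedeja*.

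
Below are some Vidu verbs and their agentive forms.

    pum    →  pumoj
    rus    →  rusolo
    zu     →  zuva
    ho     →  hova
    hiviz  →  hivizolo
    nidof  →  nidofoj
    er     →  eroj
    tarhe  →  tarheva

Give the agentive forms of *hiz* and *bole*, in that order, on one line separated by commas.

hizolo, boleva

The suffix is conditioned by the final sound: -olo when the stem ends in a sibilant (*rus*, *hiviz*); -oj when the stem ends in a non-sibilant consonant (*pum*, *nidof*, *er*); -va when the stem ends in a vowel (*zu*, *ho*, *tarhe*).
The final sound of *hiz* is /z/, which is a sibilant, so the suffix is -olo, giving *hizolo*.
Since the final sound of *bole* is /e/ (a vowel), it takes -va, giving *boleva*.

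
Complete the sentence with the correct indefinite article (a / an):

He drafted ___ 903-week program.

The indefinite article is chosen by the initial *sound* of the following word, not its spelling.
The number *903* is spoken "nine hundred …", beginning with /naɪn/ — a consonant sound.
So the article is *a*: He drafted a 903-week program.

a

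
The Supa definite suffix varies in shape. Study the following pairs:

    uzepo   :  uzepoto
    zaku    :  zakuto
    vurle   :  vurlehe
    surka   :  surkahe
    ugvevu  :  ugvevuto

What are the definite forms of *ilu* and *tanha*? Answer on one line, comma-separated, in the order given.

The suffix is conditioned by the last vowel: -to when the last vowel of the stem is a rounded vowel (*uzepo*, *zaku*, *ugvevu*); -he when the last vowel of the stem is an unrounded vowel (*vurle*, *surka*).
*ilu* — last vowel /u/ (a rounded vowel) → -to → *iluto*.
*tanha* — last vowel /a/ (an unrounded vowel) → -he → *tanhahe*.

iluto, tanhahe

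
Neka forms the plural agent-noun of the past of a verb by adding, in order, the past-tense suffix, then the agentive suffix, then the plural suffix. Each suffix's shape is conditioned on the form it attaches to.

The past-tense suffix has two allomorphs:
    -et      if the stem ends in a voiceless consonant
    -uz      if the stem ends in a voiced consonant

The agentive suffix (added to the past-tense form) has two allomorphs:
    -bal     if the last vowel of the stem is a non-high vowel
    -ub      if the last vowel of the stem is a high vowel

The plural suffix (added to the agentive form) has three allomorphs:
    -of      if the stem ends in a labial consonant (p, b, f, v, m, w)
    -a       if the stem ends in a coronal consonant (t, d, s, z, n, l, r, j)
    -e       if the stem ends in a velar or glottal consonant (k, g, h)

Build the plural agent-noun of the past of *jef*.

jefetbala

Since the final consonant of *jef* is /f/ (voiceless), it takes -et, giving *jefet*.
Since the last vowel of the past-tense form *jefet* is /e/ (a non-high vowel), it takes -bal, giving *jefetbal*.
Since the final consonant of the agentive form *jefetbal* is /l/ (coronal), it takes -a, giving *jefetbala*.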